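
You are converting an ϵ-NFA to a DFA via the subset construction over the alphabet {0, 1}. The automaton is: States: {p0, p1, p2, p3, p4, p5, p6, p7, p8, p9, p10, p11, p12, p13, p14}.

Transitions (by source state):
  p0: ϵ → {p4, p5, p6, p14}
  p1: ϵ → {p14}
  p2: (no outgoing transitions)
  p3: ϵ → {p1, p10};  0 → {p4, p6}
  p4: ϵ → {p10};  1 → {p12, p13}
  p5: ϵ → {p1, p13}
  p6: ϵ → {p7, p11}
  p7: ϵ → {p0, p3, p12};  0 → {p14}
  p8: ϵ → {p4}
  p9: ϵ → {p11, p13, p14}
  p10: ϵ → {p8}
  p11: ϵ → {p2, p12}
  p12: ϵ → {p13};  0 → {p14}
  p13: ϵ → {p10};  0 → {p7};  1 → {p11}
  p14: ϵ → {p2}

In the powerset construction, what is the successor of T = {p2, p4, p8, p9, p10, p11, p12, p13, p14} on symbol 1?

p4 on 1 → {p12, p13}.
p13 on 1 → {p11}.
No 1-transition from p2, p8, p9, p10, p11, p12, p14.
Union after reading 1: {p11, p12, p13}.
Now take the ϵ-closure:
From p11 via ϵ: add p2.
From p13 via ϵ: add p10.
From p10 via ϵ: add p8.
From p8 via ϵ: add p4.
No new states can be added; the closed set is {p2, p4, p8, p10, p11, p12, p13}.

{p2, p4, p8, p10, p11, p12, p13}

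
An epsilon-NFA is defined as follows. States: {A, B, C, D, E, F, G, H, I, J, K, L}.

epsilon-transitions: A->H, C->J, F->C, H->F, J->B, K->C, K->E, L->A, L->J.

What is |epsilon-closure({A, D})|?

Start with {A, D}.
From A via epsilon: add H.
From H via epsilon: add F.
From F via epsilon: add C.
From C via epsilon: add J.
From J via epsilon: add B.
epsilon-closure = {A, B, C, D, F, H, J}, which has 7 states.

7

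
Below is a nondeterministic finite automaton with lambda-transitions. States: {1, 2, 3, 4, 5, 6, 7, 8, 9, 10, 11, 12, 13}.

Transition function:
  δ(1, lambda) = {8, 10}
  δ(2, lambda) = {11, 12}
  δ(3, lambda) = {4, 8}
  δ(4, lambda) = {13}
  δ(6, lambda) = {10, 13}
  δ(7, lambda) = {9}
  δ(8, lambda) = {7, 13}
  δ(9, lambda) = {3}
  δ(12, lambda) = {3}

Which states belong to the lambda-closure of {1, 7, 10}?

Start with {1, 7, 10}.
From 1 via lambda: add 8.
From 7 via lambda: add 9.
From 8 via lambda: add 13.
From 9 via lambda: add 3.
From 3 via lambda: add 4.
No new states can be added; the closed set is {1, 3, 4, 7, 8, 9, 10, 13}.

{1, 3, 4, 7, 8, 9, 10, 13}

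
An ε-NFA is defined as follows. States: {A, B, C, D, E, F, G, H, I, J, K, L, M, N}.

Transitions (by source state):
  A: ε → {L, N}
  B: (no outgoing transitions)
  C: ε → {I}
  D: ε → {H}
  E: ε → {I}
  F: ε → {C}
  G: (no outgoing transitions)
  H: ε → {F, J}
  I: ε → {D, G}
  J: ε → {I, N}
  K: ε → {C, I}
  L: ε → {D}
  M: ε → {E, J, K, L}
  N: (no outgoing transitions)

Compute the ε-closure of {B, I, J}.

{B, C, D, F, G, H, I, J, N}

Start with {B, I, J}.
From I via ε: add D, G.
From J via ε: add N.
From D via ε: add H.
From H via ε: add F.
From F via ε: add C.
No new states can be added; the closed set is {B, C, D, F, G, H, I, J, N}.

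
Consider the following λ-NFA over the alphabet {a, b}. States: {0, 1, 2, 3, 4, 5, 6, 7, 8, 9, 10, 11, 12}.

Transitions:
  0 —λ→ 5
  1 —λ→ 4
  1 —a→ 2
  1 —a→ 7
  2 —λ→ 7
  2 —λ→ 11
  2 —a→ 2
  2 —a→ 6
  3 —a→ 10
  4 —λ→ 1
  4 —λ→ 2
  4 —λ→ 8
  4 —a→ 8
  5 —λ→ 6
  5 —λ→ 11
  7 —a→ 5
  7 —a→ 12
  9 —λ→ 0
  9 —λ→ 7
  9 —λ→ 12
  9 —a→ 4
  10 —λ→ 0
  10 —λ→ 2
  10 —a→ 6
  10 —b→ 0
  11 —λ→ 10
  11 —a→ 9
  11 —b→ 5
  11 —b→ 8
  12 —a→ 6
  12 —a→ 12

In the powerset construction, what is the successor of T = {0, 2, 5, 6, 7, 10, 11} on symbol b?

{0, 2, 5, 6, 7, 8, 10, 11}

10 on b → {0}.
11 on b → {5, 8}.
No b-transition from 0, 2, 5, 6, 7.
Union after reading b: {0, 5, 8}.
Now take the λ-closure:
From 5 via λ: add 6, 11.
From 11 via λ: add 10.
From 10 via λ: add 2.
From 2 via λ: add 7.
No new states can be added; the closed set is {0, 2, 5, 6, 7, 8, 10, 11}.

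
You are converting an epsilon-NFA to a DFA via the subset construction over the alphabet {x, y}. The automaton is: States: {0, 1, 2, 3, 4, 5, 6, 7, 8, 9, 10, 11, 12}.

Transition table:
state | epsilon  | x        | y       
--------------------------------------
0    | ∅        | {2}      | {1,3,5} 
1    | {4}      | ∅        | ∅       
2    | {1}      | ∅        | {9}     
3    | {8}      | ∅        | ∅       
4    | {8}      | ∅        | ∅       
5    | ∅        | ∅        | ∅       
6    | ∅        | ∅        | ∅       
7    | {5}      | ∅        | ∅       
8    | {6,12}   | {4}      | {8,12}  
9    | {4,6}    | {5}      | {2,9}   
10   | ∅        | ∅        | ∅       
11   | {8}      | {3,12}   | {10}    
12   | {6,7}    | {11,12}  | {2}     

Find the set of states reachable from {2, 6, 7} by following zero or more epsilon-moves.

Start with {2, 6, 7}.
From 2 via epsilon: add 1.
From 7 via epsilon: add 5.
From 1 via epsilon: add 4.
From 4 via epsilon: add 8.
From 8 via epsilon: add 12.
No new states can be added; the closed set is {1, 2, 4, 5, 6, 7, 8, 12}.

{1, 2, 4, 5, 6, 7, 8, 12}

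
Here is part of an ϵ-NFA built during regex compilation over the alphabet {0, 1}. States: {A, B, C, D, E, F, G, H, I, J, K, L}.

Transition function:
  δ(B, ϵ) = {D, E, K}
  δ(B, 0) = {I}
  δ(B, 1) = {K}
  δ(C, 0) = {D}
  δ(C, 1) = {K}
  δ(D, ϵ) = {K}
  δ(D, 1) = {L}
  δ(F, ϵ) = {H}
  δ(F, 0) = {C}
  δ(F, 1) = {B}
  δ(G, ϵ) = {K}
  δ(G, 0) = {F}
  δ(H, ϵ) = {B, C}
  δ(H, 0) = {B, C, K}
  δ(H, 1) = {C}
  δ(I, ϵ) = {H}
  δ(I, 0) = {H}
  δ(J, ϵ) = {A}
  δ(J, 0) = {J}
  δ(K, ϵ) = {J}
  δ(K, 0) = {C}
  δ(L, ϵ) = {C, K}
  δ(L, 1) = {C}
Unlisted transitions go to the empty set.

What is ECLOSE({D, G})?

Start with {D, G}.
From D via ϵ: add K.
From K via ϵ: add J.
From J via ϵ: add A.
No new states can be added; the closed set is {A, D, G, J, K}.

{A, D, G, J, K}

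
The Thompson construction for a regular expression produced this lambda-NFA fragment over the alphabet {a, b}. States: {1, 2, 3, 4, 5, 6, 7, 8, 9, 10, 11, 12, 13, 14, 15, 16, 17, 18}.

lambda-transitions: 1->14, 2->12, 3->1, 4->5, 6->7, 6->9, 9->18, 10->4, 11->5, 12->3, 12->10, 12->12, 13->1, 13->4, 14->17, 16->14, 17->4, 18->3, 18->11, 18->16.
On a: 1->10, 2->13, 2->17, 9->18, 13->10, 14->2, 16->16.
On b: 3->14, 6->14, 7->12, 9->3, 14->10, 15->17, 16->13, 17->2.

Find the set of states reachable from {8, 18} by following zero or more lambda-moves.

{1, 3, 4, 5, 8, 11, 14, 16, 17, 18}

Start with {8, 18}.
From 18 via lambda: add 3, 11, 16.
From 3 via lambda: add 1.
From 11 via lambda: add 5.
From 16 via lambda: add 14.
From 14 via lambda: add 17.
From 17 via lambda: add 4.
No new states can be added; the closed set is {1, 3, 4, 5, 8, 11, 14, 16, 17, 18}.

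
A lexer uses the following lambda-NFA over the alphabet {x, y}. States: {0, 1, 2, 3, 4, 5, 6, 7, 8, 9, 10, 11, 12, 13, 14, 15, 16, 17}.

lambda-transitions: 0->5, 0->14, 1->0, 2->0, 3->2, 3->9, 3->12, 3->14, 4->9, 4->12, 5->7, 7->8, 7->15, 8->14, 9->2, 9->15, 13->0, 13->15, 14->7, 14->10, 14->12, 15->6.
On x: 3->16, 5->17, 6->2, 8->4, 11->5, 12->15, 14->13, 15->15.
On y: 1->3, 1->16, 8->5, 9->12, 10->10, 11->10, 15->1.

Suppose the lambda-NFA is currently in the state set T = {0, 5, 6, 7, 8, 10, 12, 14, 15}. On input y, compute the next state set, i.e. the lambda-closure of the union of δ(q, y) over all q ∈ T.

{0, 1, 5, 6, 7, 8, 10, 12, 14, 15}

8 on y → {5}.
10 on y → {10}.
15 on y → {1}.
No y-transition from 0, 5, 6, 7, 12, 14.
Union after reading y: {1, 5, 10}.
Now take the lambda-closure:
From 1 via lambda: add 0.
From 5 via lambda: add 7.
From 0 via lambda: add 14.
From 7 via lambda: add 8, 15.
From 14 via lambda: add 12.
From 15 via lambda: add 6.
No new states can be added; the closed set is {0, 1, 5, 6, 7, 8, 10, 12, 14, 15}.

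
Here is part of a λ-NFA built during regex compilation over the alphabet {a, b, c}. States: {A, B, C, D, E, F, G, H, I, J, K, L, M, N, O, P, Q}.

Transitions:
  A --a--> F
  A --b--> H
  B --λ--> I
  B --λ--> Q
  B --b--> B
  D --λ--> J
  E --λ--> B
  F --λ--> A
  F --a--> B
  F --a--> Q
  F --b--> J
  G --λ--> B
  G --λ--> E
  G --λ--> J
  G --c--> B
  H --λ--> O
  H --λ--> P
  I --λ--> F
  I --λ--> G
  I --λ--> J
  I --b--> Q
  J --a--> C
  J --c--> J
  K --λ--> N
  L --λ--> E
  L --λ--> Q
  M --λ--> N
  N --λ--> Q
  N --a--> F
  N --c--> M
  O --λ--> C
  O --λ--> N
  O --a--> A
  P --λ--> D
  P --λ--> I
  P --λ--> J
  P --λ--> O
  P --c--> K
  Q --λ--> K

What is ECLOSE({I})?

Start with {I}.
From I via λ: add F, G, J.
From F via λ: add A.
From G via λ: add B, E.
From B via λ: add Q.
From Q via λ: add K.
From K via λ: add N.
No new states can be added; the closed set is {A, B, E, F, G, I, J, K, N, Q}.

{A, B, E, F, G, I, J, K, N, Q}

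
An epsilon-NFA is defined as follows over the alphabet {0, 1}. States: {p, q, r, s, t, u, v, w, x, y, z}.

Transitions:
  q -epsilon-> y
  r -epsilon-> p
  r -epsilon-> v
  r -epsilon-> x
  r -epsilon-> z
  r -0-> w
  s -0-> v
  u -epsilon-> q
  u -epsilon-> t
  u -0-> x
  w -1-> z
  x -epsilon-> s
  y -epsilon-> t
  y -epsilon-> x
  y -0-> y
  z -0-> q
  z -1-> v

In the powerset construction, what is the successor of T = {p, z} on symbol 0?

z on 0 → {q}.
No 0-transition from p.
Union after reading 0: {q}.
Now take the epsilon-closure:
From q via epsilon: add y.
From y via epsilon: add t, x.
From x via epsilon: add s.
No new states can be added; the closed set is {q, s, t, x, y}.

{q, s, t, x, y}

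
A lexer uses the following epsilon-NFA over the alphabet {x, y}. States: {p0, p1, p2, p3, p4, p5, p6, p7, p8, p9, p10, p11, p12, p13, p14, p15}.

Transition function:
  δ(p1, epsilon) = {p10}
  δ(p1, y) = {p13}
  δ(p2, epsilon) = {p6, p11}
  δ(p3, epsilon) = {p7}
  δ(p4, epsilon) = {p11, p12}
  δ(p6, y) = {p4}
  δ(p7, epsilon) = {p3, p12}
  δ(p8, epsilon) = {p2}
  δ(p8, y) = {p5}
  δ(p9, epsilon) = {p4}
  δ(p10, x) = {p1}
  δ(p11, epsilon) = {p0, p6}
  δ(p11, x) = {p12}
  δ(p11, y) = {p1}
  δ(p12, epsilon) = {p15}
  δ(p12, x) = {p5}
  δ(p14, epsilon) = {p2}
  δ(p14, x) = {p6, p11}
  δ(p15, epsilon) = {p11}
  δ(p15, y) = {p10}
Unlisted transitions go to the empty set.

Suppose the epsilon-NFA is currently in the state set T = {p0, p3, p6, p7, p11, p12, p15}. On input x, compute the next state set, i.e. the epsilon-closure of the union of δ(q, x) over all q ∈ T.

{p0, p5, p6, p11, p12, p15}

p11 on x → {p12}.
p12 on x → {p5}.
No x-transition from p0, p3, p6, p7, p15.
Union after reading x: {p5, p12}.
Now take the epsilon-closure:
From p12 via epsilon: add p15.
From p15 via epsilon: add p11.
From p11 via epsilon: add p0, p6.
No new states can be added; the closed set is {p0, p5, p6, p11, p12, p15}.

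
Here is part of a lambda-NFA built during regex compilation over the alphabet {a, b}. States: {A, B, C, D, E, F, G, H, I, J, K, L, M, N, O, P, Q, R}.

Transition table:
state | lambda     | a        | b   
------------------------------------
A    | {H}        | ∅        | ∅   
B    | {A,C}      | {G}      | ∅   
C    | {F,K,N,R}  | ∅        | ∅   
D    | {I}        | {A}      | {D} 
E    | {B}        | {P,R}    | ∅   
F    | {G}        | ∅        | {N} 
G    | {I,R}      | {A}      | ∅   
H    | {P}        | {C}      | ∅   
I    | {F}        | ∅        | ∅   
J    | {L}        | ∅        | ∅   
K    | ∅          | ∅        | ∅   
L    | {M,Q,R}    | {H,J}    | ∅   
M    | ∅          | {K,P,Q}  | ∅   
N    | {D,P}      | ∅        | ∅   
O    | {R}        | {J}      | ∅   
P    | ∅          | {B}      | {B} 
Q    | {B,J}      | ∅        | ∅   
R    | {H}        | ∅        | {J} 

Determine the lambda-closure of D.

{D, F, G, H, I, P, R}

Start with {D}.
From D via lambda: add I.
From I via lambda: add F.
From F via lambda: add G.
From G via lambda: add R.
From R via lambda: add H.
From H via lambda: add P.
No new states can be added; the closed set is {D, F, G, H, I, P, R}.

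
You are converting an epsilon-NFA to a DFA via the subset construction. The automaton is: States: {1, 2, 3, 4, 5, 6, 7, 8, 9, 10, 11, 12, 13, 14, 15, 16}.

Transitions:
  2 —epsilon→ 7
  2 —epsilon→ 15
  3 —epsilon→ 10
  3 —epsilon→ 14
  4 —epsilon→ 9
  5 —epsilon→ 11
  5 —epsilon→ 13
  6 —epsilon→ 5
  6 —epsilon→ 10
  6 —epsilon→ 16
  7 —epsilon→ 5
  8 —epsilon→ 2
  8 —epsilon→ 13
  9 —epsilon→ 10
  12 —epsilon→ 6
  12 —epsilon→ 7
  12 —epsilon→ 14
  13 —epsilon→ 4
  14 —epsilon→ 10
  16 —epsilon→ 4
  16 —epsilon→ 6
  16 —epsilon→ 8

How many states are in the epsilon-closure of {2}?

Start with {2}.
From 2 via epsilon: add 7, 15.
From 7 via epsilon: add 5.
From 5 via epsilon: add 11, 13.
From 13 via epsilon: add 4.
From 4 via epsilon: add 9.
From 9 via epsilon: add 10.
epsilon-closure = {2, 4, 5, 7, 9, 10, 11, 13, 15}, which has 9 states.

9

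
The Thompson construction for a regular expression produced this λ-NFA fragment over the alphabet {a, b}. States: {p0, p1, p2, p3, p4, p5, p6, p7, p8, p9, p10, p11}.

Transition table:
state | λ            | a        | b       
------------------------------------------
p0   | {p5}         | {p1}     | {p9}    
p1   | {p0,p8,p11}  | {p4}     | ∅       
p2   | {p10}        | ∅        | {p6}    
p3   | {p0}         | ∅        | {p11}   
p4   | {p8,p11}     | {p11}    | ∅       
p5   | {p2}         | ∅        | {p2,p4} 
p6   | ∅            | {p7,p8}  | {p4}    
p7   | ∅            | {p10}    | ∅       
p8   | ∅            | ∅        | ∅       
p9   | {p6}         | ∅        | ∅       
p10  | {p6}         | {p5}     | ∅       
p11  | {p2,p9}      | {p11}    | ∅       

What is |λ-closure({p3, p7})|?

7

Start with {p3, p7}.
From p3 via λ: add p0.
From p0 via λ: add p5.
From p5 via λ: add p2.
From p2 via λ: add p10.
From p10 via λ: add p6.
λ-closure = {p0, p2, p3, p5, p6, p7, p10}, which has 7 states.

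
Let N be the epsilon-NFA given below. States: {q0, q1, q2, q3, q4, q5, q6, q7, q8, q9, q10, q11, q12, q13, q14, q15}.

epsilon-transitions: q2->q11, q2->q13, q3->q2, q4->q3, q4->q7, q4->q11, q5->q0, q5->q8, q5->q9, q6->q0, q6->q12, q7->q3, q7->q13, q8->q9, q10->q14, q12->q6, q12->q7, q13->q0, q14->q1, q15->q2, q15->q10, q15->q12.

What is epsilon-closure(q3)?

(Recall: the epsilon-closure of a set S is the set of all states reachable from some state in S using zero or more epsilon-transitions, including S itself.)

{q0, q2, q3, q11, q13}

Start with {q3}.
From q3 via epsilon: add q2.
From q2 via epsilon: add q11, q13.
From q13 via epsilon: add q0.
No new states can be added; the closed set is {q0, q2, q3, q11, q13}.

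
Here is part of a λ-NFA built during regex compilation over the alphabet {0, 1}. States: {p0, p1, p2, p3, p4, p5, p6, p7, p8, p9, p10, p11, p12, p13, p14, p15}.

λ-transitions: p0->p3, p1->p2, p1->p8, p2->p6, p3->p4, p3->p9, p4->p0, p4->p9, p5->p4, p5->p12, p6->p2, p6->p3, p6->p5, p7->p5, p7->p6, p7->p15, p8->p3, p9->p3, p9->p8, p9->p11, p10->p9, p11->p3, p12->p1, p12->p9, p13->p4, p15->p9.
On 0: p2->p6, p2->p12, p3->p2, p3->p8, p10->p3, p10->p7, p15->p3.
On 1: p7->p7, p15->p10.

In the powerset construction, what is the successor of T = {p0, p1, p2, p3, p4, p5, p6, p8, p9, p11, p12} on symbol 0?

{p0, p1, p2, p3, p4, p5, p6, p8, p9, p11, p12}

p2 on 0 → {p6, p12}.
p3 on 0 → {p2, p8}.
No 0-transition from p0, p1, p4, p5, p6, p8, p9, p11, p12.
Union after reading 0: {p2, p6, p8, p12}.
Now take the λ-closure:
From p6 via λ: add p3, p5.
From p12 via λ: add p1, p9.
From p3 via λ: add p4.
From p9 via λ: add p11.
From p4 via λ: add p0.
No new states can be added; the closed set is {p0, p1, p2, p3, p4, p5, p6, p8, p9, p11, p12}.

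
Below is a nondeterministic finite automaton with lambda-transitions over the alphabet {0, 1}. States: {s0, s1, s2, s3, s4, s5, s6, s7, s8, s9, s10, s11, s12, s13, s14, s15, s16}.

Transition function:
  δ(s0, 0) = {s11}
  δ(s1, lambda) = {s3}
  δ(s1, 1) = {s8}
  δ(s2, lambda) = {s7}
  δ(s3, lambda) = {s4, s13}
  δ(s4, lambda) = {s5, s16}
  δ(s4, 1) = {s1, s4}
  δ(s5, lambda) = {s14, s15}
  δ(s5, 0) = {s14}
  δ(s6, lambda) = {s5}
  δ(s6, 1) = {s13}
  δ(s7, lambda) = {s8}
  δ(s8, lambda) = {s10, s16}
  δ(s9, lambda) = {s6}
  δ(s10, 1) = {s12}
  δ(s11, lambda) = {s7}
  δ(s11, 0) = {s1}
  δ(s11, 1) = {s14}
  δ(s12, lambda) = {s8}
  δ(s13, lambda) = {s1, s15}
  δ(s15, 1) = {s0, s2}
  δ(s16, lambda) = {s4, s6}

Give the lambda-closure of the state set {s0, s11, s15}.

{s0, s4, s5, s6, s7, s8, s10, s11, s14, s15, s16}

Start with {s0, s11, s15}.
From s11 via lambda: add s7.
From s7 via lambda: add s8.
From s8 via lambda: add s10, s16.
From s16 via lambda: add s4, s6.
From s4 via lambda: add s5.
From s5 via lambda: add s14.
No new states can be added; the closed set is {s0, s4, s5, s6, s7, s8, s10, s11, s14, s15, s16}.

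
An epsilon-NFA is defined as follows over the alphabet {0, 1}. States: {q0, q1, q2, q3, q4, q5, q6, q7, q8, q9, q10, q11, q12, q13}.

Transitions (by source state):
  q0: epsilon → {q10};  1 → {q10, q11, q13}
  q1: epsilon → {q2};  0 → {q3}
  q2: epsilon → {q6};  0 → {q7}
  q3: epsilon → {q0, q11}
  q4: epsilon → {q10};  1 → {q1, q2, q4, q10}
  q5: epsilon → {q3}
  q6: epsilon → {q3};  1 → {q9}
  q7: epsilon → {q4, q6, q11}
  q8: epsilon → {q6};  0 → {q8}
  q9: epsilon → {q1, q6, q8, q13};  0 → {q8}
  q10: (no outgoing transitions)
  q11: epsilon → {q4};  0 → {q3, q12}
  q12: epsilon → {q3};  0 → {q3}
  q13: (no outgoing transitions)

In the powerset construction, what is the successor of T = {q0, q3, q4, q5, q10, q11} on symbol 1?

q0 on 1 → {q10, q11, q13}.
q4 on 1 → {q1, q2, q4, q10}.
No 1-transition from q3, q5, q10, q11.
Union after reading 1: {q1, q2, q4, q10, q11, q13}.
Now take the epsilon-closure:
From q2 via epsilon: add q6.
From q6 via epsilon: add q3.
From q3 via epsilon: add q0.
No new states can be added; the closed set is {q0, q1, q2, q3, q4, q6, q10, q11, q13}.

{q0, q1, q2, q3, q4, q6, q10, q11, q13}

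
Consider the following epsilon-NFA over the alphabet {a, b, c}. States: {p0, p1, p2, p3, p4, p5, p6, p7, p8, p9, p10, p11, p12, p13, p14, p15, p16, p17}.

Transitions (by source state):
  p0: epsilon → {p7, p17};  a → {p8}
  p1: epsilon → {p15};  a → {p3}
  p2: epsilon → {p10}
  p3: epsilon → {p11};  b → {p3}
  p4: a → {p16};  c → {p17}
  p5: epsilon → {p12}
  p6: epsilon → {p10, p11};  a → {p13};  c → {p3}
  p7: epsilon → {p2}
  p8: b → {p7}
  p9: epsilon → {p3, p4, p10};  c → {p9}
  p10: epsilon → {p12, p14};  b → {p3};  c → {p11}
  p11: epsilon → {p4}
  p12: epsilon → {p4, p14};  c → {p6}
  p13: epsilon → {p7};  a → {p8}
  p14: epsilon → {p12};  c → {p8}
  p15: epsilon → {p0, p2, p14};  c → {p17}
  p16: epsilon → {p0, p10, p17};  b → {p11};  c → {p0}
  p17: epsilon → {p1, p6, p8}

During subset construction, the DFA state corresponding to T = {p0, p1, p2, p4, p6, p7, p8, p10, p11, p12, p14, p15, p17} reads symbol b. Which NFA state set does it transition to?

{p2, p3, p4, p7, p10, p11, p12, p14}

p8 on b → {p7}.
p10 on b → {p3}.
No b-transition from p0, p1, p2, p4, p6, p7, p11, p12, p14, p15, p17.
Union after reading b: {p3, p7}.
Now take the epsilon-closure:
From p3 via epsilon: add p11.
From p7 via epsilon: add p2.
From p2 via epsilon: add p10.
From p11 via epsilon: add p4.
From p10 via epsilon: add p12, p14.
No new states can be added; the closed set is {p2, p3, p4, p7, p10, p11, p12, p14}.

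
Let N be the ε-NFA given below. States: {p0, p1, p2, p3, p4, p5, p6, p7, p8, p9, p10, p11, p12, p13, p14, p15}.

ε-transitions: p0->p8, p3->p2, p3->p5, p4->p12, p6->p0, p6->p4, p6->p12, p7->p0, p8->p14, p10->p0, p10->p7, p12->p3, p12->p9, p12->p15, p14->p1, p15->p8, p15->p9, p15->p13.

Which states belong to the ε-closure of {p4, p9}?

{p1, p2, p3, p4, p5, p8, p9, p12, p13, p14, p15}

Start with {p4, p9}.
From p4 via ε: add p12.
From p12 via ε: add p3, p15.
From p3 via ε: add p2, p5.
From p15 via ε: add p8, p13.
From p8 via ε: add p14.
From p14 via ε: add p1.
No new states can be added; the closed set is {p1, p2, p3, p4, p5, p8, p9, p12, p13, p14, p15}.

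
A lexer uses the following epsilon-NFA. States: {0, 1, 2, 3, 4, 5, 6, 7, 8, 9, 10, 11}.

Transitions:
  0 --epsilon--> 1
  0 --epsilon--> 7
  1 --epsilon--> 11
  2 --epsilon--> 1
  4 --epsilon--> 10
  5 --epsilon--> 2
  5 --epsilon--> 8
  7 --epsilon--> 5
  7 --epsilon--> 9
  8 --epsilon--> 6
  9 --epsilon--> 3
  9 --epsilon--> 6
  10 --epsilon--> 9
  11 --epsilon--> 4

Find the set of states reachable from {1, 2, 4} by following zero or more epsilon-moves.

{1, 2, 3, 4, 6, 9, 10, 11}

Start with {1, 2, 4}.
From 1 via epsilon: add 11.
From 4 via epsilon: add 10.
From 10 via epsilon: add 9.
From 9 via epsilon: add 3, 6.
No new states can be added; the closed set is {1, 2, 3, 4, 6, 9, 10, 11}.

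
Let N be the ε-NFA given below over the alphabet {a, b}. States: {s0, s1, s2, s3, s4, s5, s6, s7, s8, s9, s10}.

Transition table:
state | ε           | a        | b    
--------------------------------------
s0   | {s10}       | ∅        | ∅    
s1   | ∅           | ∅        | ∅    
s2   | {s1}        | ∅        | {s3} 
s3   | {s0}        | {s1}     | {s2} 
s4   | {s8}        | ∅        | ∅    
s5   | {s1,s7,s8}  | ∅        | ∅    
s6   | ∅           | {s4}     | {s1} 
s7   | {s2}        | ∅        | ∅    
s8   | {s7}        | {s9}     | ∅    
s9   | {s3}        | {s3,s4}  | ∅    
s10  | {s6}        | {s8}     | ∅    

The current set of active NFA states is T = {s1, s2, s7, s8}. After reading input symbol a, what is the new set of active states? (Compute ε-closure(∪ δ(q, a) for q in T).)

{s0, s3, s6, s9, s10}

s8 on a → {s9}.
No a-transition from s1, s2, s7.
Union after reading a: {s9}.
Now take the ε-closure:
From s9 via ε: add s3.
From s3 via ε: add s0.
From s0 via ε: add s10.
From s10 via ε: add s6.
No new states can be added; the closed set is {s0, s3, s6, s9, s10}.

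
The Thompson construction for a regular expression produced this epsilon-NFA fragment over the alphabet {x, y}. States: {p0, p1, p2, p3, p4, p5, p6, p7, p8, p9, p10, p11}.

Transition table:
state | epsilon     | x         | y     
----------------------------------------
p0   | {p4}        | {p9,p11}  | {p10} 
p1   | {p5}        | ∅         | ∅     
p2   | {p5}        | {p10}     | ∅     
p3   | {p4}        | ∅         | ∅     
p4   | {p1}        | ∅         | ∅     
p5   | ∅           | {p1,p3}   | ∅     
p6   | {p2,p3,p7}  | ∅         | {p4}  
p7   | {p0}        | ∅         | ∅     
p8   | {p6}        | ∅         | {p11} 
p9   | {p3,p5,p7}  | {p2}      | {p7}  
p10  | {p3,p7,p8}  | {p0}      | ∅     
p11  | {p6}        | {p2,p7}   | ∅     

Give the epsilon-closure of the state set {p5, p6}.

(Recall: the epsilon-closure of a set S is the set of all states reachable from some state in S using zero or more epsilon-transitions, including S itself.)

{p0, p1, p2, p3, p4, p5, p6, p7}

Start with {p5, p6}.
From p6 via epsilon: add p2, p3, p7.
From p3 via epsilon: add p4.
From p7 via epsilon: add p0.
From p4 via epsilon: add p1.
No new states can be added; the closed set is {p0, p1, p2, p3, p4, p5, p6, p7}.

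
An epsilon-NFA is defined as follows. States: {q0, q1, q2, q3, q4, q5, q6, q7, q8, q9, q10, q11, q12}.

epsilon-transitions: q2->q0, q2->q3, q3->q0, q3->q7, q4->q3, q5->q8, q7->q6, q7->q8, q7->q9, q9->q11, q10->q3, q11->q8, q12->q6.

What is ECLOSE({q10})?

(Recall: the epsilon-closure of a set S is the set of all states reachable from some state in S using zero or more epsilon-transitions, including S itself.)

Start with {q10}.
From q10 via epsilon: add q3.
From q3 via epsilon: add q0, q7.
From q7 via epsilon: add q6, q8, q9.
From q9 via epsilon: add q11.
No new states can be added; the closed set is {q0, q3, q6, q7, q8, q9, q10, q11}.

{q0, q3, q6, q7, q8, q9, q10, q11}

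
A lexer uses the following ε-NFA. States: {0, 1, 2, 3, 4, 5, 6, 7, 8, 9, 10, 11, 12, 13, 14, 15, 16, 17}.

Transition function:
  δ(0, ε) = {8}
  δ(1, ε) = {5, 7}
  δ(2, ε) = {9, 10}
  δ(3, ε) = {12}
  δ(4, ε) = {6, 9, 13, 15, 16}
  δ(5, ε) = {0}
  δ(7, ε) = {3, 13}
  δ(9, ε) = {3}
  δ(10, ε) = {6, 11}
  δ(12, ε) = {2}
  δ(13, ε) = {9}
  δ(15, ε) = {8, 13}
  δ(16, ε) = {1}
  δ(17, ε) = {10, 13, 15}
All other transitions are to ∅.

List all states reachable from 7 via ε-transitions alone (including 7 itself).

Start with {7}.
From 7 via ε: add 3, 13.
From 3 via ε: add 12.
From 13 via ε: add 9.
From 12 via ε: add 2.
From 2 via ε: add 10.
From 10 via ε: add 6, 11.
No new states can be added; the closed set is {2, 3, 6, 7, 9, 10, 11, 12, 13}.

{2, 3, 6, 7, 9, 10, 11, 12, 13}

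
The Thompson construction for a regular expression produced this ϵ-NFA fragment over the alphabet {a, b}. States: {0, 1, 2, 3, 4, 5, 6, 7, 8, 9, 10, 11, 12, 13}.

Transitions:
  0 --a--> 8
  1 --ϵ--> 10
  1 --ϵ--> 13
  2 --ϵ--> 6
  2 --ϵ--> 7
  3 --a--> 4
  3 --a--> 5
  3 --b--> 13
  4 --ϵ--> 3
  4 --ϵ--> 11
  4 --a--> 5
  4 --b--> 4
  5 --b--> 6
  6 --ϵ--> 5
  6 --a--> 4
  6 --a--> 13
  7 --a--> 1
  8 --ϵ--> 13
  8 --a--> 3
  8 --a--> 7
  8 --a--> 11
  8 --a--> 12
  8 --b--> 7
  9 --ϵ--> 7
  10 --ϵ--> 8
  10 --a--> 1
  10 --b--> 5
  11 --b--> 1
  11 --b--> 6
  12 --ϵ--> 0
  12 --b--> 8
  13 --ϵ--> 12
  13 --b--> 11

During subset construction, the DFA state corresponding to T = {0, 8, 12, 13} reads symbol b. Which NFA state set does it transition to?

{0, 7, 8, 11, 12, 13}

8 on b → {7}.
12 on b → {8}.
13 on b → {11}.
No b-transition from 0.
Union after reading b: {7, 8, 11}.
Now take the ϵ-closure:
From 8 via ϵ: add 13.
From 13 via ϵ: add 12.
From 12 via ϵ: add 0.
No new states can be added; the closed set is {0, 7, 8, 11, 12, 13}.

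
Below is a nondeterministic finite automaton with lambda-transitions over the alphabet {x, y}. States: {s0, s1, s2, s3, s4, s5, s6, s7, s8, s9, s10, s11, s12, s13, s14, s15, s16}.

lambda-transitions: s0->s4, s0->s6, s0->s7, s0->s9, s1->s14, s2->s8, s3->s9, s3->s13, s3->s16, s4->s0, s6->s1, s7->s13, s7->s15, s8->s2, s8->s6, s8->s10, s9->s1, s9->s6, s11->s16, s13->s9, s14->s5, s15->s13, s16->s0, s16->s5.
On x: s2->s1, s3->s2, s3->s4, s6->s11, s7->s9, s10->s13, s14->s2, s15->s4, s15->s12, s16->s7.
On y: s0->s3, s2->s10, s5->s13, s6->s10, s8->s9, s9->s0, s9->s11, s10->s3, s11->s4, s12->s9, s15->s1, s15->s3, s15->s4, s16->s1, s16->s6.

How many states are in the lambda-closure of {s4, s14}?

Start with {s4, s14}.
From s4 via lambda: add s0.
From s14 via lambda: add s5.
From s0 via lambda: add s6, s7, s9.
From s6 via lambda: add s1.
From s7 via lambda: add s13, s15.
lambda-closure = {s0, s1, s4, s5, s6, s7, s9, s13, s14, s15}, which has 10 states.

10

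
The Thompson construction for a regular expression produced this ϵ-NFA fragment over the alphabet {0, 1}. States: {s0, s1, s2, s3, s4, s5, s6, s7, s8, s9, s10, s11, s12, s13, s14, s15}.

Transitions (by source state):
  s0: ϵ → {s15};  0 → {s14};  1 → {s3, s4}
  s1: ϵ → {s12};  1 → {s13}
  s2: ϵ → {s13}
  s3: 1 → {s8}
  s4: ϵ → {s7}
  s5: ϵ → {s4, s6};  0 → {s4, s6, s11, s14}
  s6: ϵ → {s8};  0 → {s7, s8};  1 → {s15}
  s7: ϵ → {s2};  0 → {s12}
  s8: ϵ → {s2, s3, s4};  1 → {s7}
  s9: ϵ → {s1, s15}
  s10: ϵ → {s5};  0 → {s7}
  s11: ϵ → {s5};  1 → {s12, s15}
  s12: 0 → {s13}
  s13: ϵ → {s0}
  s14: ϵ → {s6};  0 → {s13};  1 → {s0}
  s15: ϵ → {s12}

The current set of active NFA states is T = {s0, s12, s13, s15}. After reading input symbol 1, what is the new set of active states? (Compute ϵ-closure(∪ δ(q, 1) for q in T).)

{s0, s2, s3, s4, s7, s12, s13, s15}

s0 on 1 → {s3, s4}.
No 1-transition from s12, s13, s15.
Union after reading 1: {s3, s4}.
Now take the ϵ-closure:
From s4 via ϵ: add s7.
From s7 via ϵ: add s2.
From s2 via ϵ: add s13.
From s13 via ϵ: add s0.
From s0 via ϵ: add s15.
From s15 via ϵ: add s12.
No new states can be added; the closed set is {s0, s2, s3, s4, s7, s12, s13, s15}.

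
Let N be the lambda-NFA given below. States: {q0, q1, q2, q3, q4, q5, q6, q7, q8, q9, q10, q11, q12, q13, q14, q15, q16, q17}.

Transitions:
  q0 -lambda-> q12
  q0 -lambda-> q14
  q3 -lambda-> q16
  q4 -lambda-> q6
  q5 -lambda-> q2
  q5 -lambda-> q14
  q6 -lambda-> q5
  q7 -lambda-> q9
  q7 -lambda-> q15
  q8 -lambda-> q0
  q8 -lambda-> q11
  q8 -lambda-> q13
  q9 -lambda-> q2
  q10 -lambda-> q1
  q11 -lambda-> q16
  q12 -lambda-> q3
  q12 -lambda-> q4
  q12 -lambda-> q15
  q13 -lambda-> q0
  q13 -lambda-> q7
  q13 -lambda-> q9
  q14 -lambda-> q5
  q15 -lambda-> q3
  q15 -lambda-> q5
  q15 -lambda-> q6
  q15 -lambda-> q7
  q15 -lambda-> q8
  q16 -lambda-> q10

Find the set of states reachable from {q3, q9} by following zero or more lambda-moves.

Start with {q3, q9}.
From q3 via lambda: add q16.
From q9 via lambda: add q2.
From q16 via lambda: add q10.
From q10 via lambda: add q1.
No new states can be added; the closed set is {q1, q2, q3, q9, q10, q16}.

{q1, q2, q3, q9, q10, q16}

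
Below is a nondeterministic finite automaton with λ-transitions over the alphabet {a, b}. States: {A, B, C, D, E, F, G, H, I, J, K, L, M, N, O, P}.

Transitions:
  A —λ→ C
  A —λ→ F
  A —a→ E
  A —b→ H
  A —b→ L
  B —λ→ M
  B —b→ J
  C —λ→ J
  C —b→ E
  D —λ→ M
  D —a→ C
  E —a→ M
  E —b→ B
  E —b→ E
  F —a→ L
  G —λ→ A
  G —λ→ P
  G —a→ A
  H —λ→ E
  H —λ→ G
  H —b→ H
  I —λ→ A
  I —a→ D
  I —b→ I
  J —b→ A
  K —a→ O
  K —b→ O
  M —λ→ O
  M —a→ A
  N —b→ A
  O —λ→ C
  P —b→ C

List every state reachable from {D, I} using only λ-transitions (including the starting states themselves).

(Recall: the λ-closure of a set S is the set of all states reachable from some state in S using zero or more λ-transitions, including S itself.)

{A, C, D, F, I, J, M, O}

Start with {D, I}.
From D via λ: add M.
From I via λ: add A.
From A via λ: add C, F.
From M via λ: add O.
From C via λ: add J.
No new states can be added; the closed set is {A, C, D, F, I, J, M, O}.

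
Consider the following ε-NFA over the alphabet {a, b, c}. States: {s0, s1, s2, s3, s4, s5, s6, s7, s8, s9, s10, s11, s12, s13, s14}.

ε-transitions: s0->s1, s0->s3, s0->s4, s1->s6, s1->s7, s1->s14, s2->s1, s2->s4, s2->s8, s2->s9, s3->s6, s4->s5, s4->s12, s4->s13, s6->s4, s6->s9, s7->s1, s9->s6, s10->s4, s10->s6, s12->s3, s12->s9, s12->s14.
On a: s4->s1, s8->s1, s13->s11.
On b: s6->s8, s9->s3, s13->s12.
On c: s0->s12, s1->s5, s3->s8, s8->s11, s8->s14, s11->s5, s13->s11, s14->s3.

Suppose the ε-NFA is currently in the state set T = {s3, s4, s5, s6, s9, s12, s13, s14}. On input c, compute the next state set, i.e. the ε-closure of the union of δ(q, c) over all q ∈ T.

s3 on c → {s8}.
s13 on c → {s11}.
s14 on c → {s3}.
No c-transition from s4, s5, s6, s9, s12.
Union after reading c: {s3, s8, s11}.
Now take the ε-closure:
From s3 via ε: add s6.
From s6 via ε: add s4, s9.
From s4 via ε: add s5, s12, s13.
From s12 via ε: add s14.
No new states can be added; the closed set is {s3, s4, s5, s6, s8, s9, s11, s12, s13, s14}.

{s3, s4, s5, s6, s8, s9, s11, s12, s13, s14}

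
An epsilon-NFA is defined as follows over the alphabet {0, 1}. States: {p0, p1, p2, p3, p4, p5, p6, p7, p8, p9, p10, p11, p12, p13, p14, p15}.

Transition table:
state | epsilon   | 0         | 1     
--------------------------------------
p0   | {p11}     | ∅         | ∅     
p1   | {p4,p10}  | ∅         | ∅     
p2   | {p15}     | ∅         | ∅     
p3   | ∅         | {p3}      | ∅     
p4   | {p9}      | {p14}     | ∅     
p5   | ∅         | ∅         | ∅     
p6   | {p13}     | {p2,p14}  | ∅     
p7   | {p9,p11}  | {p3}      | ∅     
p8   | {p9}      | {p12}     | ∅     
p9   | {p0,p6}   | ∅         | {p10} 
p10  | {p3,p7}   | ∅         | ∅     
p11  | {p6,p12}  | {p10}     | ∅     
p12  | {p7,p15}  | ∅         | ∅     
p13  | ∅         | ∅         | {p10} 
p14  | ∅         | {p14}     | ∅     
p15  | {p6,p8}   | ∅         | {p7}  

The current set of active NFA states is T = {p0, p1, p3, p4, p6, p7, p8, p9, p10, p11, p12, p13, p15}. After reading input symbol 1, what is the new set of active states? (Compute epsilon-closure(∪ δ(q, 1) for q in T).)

{p0, p3, p6, p7, p8, p9, p10, p11, p12, p13, p15}

p9 on 1 → {p10}.
p13 on 1 → {p10}.
p15 on 1 → {p7}.
No 1-transition from p0, p1, p3, p4, p6, p7, p8, p10, p11, p12.
Union after reading 1: {p7, p10}.
Now take the epsilon-closure:
From p7 via epsilon: add p9, p11.
From p10 via epsilon: add p3.
From p9 via epsilon: add p0, p6.
From p11 via epsilon: add p12.
From p6 via epsilon: add p13.
From p12 via epsilon: add p15.
From p15 via epsilon: add p8.
No new states can be added; the closed set is {p0, p3, p6, p7, p8, p9, p10, p11, p12, p13, p15}.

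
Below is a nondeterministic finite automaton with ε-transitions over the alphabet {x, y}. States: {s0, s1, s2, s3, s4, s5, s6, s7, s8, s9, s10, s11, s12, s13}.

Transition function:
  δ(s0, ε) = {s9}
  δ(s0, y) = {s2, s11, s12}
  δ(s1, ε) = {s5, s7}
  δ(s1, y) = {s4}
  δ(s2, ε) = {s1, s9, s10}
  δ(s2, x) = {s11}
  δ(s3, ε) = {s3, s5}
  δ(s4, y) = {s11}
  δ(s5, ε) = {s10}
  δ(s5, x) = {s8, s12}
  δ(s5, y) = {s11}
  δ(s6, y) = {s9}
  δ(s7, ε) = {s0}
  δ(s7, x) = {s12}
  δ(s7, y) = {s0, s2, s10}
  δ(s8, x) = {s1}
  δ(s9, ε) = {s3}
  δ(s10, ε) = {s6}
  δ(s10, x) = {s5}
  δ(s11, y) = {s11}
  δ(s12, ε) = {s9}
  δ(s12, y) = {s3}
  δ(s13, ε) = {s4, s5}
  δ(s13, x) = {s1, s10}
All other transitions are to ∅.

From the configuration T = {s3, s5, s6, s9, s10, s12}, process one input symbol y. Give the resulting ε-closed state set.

s5 on y → {s11}.
s6 on y → {s9}.
s12 on y → {s3}.
No y-transition from s3, s9, s10.
Union after reading y: {s3, s9, s11}.
Now take the ε-closure:
From s3 via ε: add s5.
From s5 via ε: add s10.
From s10 via ε: add s6.
No new states can be added; the closed set is {s3, s5, s6, s9, s10, s11}.

{s3, s5, s6, s9, s10, s11}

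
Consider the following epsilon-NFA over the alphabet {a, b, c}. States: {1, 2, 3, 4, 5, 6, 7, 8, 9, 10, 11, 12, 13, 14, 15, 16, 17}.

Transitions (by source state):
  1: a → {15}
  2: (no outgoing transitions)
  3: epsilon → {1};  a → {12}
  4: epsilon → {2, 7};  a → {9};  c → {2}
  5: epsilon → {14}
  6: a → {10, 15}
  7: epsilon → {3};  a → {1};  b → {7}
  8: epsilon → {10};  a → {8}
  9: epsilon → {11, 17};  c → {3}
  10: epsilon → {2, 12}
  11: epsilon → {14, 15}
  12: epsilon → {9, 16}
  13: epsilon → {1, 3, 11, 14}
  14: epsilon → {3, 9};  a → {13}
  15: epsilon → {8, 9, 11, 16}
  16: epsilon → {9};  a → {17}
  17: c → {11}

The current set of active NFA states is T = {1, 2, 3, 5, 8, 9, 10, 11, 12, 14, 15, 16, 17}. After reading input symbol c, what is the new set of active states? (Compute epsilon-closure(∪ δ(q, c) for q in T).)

{1, 2, 3, 8, 9, 10, 11, 12, 14, 15, 16, 17}

9 on c → {3}.
17 on c → {11}.
No c-transition from 1, 2, 3, 5, 8, 10, 11, 12, 14, 15, 16.
Union after reading c: {3, 11}.
Now take the epsilon-closure:
From 3 via epsilon: add 1.
From 11 via epsilon: add 14, 15.
From 14 via epsilon: add 9.
From 15 via epsilon: add 8, 16.
From 8 via epsilon: add 10.
From 9 via epsilon: add 17.
From 10 via epsilon: add 2, 12.
No new states can be added; the closed set is {1, 2, 3, 8, 9, 10, 11, 12, 14, 15, 16, 17}.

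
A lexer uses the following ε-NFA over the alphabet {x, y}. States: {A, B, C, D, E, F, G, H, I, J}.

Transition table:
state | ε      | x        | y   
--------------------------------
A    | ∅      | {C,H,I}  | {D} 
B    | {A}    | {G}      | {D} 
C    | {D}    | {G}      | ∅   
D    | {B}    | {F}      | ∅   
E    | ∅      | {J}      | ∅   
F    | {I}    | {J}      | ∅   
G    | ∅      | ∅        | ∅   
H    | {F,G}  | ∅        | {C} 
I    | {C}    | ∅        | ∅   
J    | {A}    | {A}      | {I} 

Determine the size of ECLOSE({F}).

6

Start with {F}.
From F via ε: add I.
From I via ε: add C.
From C via ε: add D.
From D via ε: add B.
From B via ε: add A.
ε-closure = {A, B, C, D, F, I}, which has 6 states.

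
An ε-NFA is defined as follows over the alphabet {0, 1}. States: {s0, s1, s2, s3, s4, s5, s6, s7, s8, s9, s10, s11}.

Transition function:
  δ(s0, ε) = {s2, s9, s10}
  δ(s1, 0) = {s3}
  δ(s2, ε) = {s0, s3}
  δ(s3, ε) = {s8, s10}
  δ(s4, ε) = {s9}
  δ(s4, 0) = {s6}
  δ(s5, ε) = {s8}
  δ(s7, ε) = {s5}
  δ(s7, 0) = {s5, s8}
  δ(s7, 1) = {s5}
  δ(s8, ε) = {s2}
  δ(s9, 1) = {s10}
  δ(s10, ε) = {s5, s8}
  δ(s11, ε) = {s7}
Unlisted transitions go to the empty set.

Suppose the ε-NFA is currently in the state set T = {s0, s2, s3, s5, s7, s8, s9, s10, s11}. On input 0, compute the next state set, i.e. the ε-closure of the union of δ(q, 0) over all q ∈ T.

{s0, s2, s3, s5, s8, s9, s10}

s7 on 0 → {s5, s8}.
No 0-transition from s0, s2, s3, s5, s8, s9, s10, s11.
Union after reading 0: {s5, s8}.
Now take the ε-closure:
From s8 via ε: add s2.
From s2 via ε: add s0, s3.
From s0 via ε: add s9, s10.
No new states can be added; the closed set is {s0, s2, s3, s5, s8, s9, s10}.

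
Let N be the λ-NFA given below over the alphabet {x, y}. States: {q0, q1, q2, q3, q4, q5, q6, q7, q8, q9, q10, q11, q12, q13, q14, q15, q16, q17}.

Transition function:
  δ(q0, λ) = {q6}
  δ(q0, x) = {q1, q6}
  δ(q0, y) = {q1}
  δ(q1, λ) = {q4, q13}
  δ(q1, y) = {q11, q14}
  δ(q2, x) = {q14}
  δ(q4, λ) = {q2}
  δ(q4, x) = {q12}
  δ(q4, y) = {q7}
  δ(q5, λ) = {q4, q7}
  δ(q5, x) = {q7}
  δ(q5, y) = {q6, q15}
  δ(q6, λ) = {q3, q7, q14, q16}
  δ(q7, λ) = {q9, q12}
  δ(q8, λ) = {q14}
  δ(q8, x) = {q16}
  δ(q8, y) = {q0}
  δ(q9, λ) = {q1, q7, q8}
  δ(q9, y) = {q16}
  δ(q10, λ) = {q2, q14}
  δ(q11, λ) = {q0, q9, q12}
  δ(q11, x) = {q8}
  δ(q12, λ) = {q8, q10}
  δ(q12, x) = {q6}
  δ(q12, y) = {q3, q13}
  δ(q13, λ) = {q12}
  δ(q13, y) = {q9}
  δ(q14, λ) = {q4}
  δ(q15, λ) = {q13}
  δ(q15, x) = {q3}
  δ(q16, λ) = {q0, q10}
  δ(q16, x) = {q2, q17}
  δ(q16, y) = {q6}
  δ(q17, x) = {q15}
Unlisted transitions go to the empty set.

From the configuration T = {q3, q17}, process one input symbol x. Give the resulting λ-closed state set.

q17 on x → {q15}.
No x-transition from q3.
Union after reading x: {q15}.
Now take the λ-closure:
From q15 via λ: add q13.
From q13 via λ: add q12.
From q12 via λ: add q8, q10.
From q8 via λ: add q14.
From q10 via λ: add q2.
From q14 via λ: add q4.
No new states can be added; the closed set is {q2, q4, q8, q10, q12, q13, q14, q15}.

{q2, q4, q8, q10, q12, q13, q14, q15}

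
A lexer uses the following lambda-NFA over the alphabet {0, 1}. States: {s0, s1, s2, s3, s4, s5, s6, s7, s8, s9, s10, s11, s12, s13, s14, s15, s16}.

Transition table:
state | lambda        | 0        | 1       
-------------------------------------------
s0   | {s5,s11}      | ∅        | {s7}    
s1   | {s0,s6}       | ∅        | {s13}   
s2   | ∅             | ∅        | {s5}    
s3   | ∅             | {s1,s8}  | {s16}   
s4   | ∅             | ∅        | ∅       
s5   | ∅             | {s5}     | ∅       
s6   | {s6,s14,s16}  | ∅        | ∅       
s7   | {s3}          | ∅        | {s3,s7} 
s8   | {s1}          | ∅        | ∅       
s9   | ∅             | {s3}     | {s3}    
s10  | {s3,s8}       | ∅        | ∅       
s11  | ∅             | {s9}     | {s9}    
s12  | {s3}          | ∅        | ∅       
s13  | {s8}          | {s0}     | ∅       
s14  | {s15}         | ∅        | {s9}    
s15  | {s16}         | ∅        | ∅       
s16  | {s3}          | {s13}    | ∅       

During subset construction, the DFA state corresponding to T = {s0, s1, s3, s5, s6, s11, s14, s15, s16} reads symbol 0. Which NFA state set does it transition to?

s3 on 0 → {s1, s8}.
s5 on 0 → {s5}.
s11 on 0 → {s9}.
s16 on 0 → {s13}.
No 0-transition from s0, s1, s6, s14, s15.
Union after reading 0: {s1, s5, s8, s9, s13}.
Now take the lambda-closure:
From s1 via lambda: add s0, s6.
From s0 via lambda: add s11.
From s6 via lambda: add s14, s16.
From s14 via lambda: add s15.
From s16 via lambda: add s3.
No new states can be added; the closed set is {s0, s1, s3, s5, s6, s8, s9, s11, s13, s14, s15, s16}.

{s0, s1, s3, s5, s6, s8, s9, s11, s13, s14, s15, s16}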